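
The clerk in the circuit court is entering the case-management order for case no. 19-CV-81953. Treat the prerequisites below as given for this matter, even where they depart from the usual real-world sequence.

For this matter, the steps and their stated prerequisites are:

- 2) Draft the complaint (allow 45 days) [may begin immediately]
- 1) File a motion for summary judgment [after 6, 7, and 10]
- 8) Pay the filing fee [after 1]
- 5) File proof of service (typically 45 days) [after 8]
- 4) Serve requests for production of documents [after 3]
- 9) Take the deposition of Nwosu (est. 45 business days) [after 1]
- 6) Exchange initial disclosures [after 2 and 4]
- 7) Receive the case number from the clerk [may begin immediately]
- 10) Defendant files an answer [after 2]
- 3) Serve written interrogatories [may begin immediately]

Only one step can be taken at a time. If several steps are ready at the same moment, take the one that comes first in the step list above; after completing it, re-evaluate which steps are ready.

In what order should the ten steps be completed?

2 → 7 → 10 → 3 → 4 → 6 → 1 → 8 → 5 → 9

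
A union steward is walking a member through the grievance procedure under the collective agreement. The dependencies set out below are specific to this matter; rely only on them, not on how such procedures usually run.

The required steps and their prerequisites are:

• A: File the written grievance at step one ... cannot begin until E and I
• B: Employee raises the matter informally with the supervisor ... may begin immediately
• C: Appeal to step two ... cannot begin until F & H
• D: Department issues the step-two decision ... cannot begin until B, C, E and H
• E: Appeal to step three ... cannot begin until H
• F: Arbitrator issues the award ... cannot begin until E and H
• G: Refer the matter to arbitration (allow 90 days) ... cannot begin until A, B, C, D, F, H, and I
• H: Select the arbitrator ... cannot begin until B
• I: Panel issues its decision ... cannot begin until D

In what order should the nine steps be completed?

B is the only step with nothing outstanding, so it goes first.
Next only H has its prerequisites met → H.
E is the only step now ready → E.
That leaves F as the only ready step → F.
C needed F and H, now all done → C.
Next only D has its prerequisites met → D.
Next only I has its prerequisites met → I.
Next only A has its prerequisites met → A.
G is the only step now ready → G.

B, H, E, F, C, D, I, A, G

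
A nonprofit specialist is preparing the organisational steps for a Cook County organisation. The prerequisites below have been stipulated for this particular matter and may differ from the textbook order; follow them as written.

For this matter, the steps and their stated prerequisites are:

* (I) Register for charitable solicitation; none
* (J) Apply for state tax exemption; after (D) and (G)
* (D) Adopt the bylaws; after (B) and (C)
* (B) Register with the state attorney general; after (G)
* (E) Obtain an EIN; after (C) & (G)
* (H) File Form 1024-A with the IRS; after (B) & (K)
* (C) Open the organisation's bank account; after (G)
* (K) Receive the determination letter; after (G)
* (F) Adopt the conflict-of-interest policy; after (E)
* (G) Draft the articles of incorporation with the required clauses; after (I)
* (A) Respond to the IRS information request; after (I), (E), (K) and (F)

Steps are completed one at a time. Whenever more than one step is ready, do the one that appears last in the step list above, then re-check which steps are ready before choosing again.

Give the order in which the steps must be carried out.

(I) has no prerequisites → (I) first.
(G) needed (I), now all done → (G).
(K), (C) and (B) are all available; (K) is listed later → (K).
(C) and (B) are both available; (C) is listed later → (C).
Ready: (E) and (B). (E) is listed later → (E).
(F) now also ready, so the ready set is {(F), (B)}; (F) is listed later → (F).
(A) now also ready, so the ready set is {(A), (B)}; (A) is listed later → (A).
That leaves (B) as the only ready step → (B).
Ready: (H) and (D). (H) is listed later → (H).
(D) needed (C) and (B), now all done → (D).
That leaves (J) as the only ready step → (J).

(I) (G) (K) (C) (E) (F) (A) (B) (H) (D) (J)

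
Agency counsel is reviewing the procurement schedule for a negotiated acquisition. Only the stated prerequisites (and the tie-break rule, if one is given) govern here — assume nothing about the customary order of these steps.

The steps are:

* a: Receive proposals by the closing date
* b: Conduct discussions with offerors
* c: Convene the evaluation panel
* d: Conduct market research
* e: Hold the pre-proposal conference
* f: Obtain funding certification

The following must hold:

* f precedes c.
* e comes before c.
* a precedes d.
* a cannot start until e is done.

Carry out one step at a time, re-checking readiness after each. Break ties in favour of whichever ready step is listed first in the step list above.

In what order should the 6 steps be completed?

b → e → a → d → f → c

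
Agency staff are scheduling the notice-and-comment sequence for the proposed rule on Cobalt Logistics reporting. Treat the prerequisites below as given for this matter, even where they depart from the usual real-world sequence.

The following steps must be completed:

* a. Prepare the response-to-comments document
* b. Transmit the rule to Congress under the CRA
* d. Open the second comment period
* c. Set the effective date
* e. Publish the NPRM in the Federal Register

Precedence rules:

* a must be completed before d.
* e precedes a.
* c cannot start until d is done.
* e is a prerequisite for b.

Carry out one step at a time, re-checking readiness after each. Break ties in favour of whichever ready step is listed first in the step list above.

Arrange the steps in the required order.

e has no prerequisites → e first.
Ready: a and b. a is listed earlier → a.
d now also ready, so the ready set is {b, d}; b is listed earlier → b.
Next only d has its prerequisites met → d.
That leaves c as the only ready step → c.

e, a, b, d, c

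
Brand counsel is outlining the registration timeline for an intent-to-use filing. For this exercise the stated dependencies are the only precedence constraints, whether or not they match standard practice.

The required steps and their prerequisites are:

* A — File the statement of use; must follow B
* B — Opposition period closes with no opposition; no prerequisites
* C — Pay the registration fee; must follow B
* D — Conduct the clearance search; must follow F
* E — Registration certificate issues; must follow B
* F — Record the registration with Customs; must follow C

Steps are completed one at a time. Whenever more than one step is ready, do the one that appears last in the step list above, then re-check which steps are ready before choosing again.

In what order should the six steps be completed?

B, E, C, F, D, A

Only B has no prerequisites, so it is first.
Ready: E, C and A. E is listed later → E.
Now C and A have their prerequisites met. C is listed later, so C next.
Now F and A have their prerequisites met. F is listed later, so F next.
D now also ready, so the ready set is {D, A}; D is listed later → D.
A needed B, now all done → A.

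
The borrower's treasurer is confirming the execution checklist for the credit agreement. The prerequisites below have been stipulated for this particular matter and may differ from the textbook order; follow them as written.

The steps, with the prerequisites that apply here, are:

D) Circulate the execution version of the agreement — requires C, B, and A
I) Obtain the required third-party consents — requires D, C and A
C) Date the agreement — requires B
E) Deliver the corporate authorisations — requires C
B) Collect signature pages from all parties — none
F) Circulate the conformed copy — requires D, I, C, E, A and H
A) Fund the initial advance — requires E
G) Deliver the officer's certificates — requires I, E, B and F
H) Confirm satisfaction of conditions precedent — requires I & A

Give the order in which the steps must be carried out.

B, C, E, A, D, I, H, F, G

B has no prerequisites → B first.
C needed B, now all done → C.
That leaves E as the only ready step → E.
Next only A has its prerequisites met → A.
D needed C, B and A, now all done → D.
I needed D, C and A, now all done → I.
Next only H has its prerequisites met → H.
Next only F has its prerequisites met → F.
Next only G has its prerequisites met → G.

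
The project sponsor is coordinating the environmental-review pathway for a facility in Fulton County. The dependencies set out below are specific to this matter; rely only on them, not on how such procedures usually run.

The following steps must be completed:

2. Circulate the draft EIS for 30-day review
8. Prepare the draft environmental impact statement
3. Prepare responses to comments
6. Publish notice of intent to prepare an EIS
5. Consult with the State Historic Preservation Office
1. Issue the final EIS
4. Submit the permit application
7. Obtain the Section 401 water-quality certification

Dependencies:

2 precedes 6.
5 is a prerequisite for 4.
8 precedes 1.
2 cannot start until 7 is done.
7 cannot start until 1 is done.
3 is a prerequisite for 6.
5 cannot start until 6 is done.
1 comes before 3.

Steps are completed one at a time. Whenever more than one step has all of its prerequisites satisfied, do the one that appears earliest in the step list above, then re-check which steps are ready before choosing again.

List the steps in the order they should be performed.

8, 1, 3, 7, 2, 6, 5, 4

8 has no prerequisites → 8 first.
1 needed 8, now all done → 1.
3 and 7 are both available; 3 is listed earlier → 3.
7 needed 1, now all done → 7.
That leaves 2 as the only ready step → 2.
Next only 6 has its prerequisites met → 6.
5 needed 6, now all done → 5.
4 is the only step now ready → 4.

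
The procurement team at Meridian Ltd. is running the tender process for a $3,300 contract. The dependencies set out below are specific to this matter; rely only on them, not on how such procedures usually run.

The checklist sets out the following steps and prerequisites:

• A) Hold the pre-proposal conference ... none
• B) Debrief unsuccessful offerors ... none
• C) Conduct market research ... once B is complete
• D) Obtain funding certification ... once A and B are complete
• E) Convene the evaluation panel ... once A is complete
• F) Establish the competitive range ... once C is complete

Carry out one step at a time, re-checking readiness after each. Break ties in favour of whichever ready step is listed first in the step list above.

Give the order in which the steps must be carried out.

Nothing is required for A and B. A is listed earlier → A first.
E now also ready, so the ready set is {B, E}; B is listed earlier → B.
Now C, D and E have their prerequisites met. C is listed earlier, so C next.
Ready: D, E and F. D is listed earlier → D.
E and F are both available; E is listed earlier → E.
F needed C, now all done → F.

A B C D E F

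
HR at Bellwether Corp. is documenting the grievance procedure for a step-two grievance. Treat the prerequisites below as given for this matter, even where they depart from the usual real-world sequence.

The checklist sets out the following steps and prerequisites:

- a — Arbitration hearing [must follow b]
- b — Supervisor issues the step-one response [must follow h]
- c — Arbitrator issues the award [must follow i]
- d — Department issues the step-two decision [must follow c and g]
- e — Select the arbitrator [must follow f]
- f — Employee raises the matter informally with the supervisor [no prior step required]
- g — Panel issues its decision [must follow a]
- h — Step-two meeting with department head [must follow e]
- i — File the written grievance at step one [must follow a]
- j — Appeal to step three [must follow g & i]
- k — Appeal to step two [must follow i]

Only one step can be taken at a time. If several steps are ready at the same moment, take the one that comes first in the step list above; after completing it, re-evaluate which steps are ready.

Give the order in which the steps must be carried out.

Only f has no prerequisites, so it is first.
e needed f, now all done → e.
Next only h has its prerequisites met → h.
b is the only step now ready → b.
a needed b, now all done → a.
Ready: g and i. g is listed earlier → g.
Next only i has its prerequisites met → i.
Ready: c, j and k. c is listed earlier → c.
d now also ready, so the ready set is {d, j, k}; d is listed earlier → d.
Ready: j and k. j is listed earlier → j.
k needed i, now all done → k.

f, e, h, b, a, g, i, c, d, j, k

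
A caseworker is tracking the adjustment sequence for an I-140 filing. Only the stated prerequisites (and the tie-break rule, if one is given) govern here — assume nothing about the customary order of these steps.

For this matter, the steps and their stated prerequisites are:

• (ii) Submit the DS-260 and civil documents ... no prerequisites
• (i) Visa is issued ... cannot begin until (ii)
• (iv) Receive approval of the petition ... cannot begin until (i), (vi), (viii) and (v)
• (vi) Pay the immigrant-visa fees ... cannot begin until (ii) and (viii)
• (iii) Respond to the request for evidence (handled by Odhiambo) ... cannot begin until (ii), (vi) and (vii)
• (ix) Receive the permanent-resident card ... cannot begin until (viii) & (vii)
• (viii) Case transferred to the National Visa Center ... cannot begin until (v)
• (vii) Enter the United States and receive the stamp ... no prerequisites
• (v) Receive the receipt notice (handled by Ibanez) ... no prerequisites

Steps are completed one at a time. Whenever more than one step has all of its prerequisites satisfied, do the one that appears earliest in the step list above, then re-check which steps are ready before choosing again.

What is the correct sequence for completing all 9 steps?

(ii) (i) (vii) (v) (viii) (vi) (iv) (iii) (ix)

(ii), (vii) and (v) have no prerequisites; (ii) is listed earlier, so (ii) is first.
(i) now also ready, so the ready set is {(i), (vii), (v)}; (i) is listed earlier → (i).
(vii) and (v) are both available; (vii) is listed earlier → (vii).
(v) is the only step now ready → (v).
(viii) is the only step now ready → (viii).
Ready: (vi) and (ix). (vi) is listed earlier → (vi).
Now (iv), (iii) and (ix) have their prerequisites met. (iv) is listed earlier, so (iv) next.
(iii) and (ix) are both available; (iii) is listed earlier → (iii).
Next only (ix) has its prerequisites met → (ix).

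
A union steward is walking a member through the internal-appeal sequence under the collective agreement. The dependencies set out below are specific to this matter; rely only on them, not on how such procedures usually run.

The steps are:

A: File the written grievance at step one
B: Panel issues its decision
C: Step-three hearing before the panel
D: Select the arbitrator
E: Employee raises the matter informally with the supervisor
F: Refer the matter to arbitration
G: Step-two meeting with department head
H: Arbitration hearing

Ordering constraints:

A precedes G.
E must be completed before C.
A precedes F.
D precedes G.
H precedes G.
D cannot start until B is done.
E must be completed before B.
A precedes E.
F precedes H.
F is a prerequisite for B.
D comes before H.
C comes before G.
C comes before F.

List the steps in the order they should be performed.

A, E, C, F, B, D, H, G

Only A has no prerequisites, so it is first.
Next only E has its prerequisites met → E.
C needed E, now all done → C.
Next only F has its prerequisites met → F.
That leaves B as the only ready step → B.
D is the only step now ready → D.
Next only H has its prerequisites met → H.
Next only G has its prerequisites met → G.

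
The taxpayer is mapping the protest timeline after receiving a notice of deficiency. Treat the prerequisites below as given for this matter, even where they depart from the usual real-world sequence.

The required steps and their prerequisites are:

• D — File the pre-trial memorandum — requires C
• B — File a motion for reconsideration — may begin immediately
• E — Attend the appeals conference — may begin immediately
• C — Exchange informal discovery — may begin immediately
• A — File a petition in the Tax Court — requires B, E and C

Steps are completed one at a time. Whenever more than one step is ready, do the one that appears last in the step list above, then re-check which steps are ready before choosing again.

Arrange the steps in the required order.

C, E and B have no prerequisites; C is listed later, so C is first.
D now also ready, so the ready set is {E, B, D}; E is listed later → E.
Ready: B and D. B is listed later → B.
A now also ready, so the ready set is {A, D}; A is listed later → A.
D needed C, now all done → D.

C, E, B, A, D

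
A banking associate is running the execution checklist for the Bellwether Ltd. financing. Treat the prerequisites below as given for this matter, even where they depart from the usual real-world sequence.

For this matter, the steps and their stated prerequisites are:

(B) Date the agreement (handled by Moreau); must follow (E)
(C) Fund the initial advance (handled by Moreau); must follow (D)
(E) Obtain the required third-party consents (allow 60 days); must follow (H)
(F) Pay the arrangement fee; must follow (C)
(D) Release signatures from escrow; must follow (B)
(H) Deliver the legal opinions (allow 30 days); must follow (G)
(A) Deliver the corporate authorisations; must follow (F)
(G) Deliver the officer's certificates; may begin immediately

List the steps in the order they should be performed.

(G), (H), (E), (B), (D), (C), (F), (A)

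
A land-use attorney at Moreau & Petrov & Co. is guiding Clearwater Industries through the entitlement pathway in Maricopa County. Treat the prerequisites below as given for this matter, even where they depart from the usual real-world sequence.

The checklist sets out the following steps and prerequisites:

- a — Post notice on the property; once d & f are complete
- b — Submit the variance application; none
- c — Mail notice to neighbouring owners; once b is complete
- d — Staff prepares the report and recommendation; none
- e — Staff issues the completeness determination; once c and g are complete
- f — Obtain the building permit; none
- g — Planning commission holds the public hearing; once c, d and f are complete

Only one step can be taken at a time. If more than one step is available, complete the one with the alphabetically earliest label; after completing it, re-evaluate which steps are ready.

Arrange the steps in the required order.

b, c, d, f, a, g, e

b, d and f have no prerequisites; b has the earlier label, so b is first.
Ready: c, d and f. c has the earlier label → c.
Ready: d and f. d has the earlier label → d.
That leaves f as the only ready step → f.
a and g are both available; a has the earlier label → a.
g is the only step now ready → g.
e needed c and g, now all done → e.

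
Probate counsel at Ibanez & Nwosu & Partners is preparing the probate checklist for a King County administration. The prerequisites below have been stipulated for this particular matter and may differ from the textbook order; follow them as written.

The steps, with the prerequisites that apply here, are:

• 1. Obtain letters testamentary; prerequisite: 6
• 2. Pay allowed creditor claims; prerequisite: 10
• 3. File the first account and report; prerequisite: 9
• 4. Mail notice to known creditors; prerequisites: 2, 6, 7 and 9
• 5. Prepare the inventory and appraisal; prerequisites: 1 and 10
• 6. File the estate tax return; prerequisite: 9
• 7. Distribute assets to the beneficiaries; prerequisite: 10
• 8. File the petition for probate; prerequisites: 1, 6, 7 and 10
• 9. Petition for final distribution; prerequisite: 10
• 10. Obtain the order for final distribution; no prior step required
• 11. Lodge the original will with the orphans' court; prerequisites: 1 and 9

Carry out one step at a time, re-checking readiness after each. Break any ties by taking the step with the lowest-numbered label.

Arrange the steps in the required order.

10 2 7 9 3 6 1 4 5 8 11

10 is the only step with nothing outstanding, so it goes first.
Ready: 2, 7 and 9. 2 has the earlier label → 2.
Now 7 and 9 have their prerequisites met. 7 has the earlier label, so 7 next.
That leaves 9 as the only ready step → 9.
3 and 6 are both available; 3 has the earlier label → 3.
Next only 6 has its prerequisites met → 6.
Now 1 and 4 have their prerequisites met. 1 has the earlier label, so 1 next.
4, 5, 8 and 11 are all available; 4 has the earlier label → 4.
5, 8 and 11 are all available; 5 has the earlier label → 5.
Ready: 8 and 11. 8 has the earlier label → 8.
11 is the only step now ready → 11.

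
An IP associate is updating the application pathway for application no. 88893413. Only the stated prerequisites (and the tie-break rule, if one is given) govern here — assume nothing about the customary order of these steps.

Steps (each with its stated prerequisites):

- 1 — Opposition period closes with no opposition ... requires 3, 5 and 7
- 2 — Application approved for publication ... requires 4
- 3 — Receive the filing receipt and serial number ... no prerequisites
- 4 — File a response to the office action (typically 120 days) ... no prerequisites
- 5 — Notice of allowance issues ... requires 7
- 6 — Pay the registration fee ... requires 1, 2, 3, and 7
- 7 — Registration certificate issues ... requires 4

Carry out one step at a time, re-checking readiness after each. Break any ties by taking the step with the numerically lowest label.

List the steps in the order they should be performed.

3 and 4 have no prerequisites; 3 has the earlier label, so 3 is first.
Next only 4 has its prerequisites met → 4.
Ready: 2 and 7. 2 has the earlier label → 2.
That leaves 7 as the only ready step → 7.
Next only 5 has its prerequisites met → 5.
1 needed 3, 5 and 7, now all done → 1.
6 is the only step now ready → 6.

3 4 2 7 5 1 6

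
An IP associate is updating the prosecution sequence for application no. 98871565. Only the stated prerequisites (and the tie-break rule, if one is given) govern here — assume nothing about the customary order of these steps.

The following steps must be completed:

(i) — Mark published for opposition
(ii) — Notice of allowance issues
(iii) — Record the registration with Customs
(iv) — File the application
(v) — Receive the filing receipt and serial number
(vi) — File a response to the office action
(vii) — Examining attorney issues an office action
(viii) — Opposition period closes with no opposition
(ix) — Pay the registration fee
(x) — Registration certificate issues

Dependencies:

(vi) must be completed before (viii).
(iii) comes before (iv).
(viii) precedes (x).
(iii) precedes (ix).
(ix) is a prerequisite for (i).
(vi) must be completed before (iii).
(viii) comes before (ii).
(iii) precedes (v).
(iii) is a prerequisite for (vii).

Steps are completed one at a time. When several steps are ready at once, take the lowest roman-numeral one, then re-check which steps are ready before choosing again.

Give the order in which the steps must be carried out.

(vi) → (iii) → (iv) → (v) → (vii) → (viii) → (ii) → (ix) → (i) → (x)

Only (vi) has no prerequisites, so it is first.
Now (iii) and (viii) have their prerequisites met. (iii) has the earlier label, so (iii) next.
(iv), (v), (vii) and (ix) now also ready, so the ready set is {(iv), (v), (vii), (viii), (ix)}; (iv) has the earlier label → (iv).
Ready: (v), (vii), (viii) and (ix). (v) has the earlier label → (v).
Now (vii), (viii) and (ix) have their prerequisites met. (vii) has the earlier label, so (vii) next.
(viii) and (ix) are both available; (viii) has the earlier label → (viii).
Ready: (ii), (ix) and (x). (ii) has the earlier label → (ii).
Now (ix) and (x) have their prerequisites met. (ix) has the earlier label, so (ix) next.
(i) now also ready, so the ready set is {(i), (x)}; (i) has the earlier label → (i).
(x) is the only step now ready → (x).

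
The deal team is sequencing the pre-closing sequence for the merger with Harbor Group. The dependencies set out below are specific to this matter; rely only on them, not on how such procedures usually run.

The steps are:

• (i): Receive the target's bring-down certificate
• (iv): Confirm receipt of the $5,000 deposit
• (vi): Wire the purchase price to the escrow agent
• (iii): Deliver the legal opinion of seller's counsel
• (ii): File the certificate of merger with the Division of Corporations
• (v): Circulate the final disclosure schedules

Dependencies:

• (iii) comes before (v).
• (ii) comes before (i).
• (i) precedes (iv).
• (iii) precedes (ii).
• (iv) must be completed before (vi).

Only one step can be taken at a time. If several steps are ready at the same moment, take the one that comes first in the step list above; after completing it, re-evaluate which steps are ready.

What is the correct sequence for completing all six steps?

Only (iii) has no prerequisites, so it is first.
Now (ii) and (v) have their prerequisites met. (ii) is listed earlier, so (ii) next.
Now (i) and (v) have their prerequisites met. (i) is listed earlier, so (i) next.
(iv) now also ready, so the ready set is {(iv), (v)}; (iv) is listed earlier → (iv).
(vi) and (v) are both available; (vi) is listed earlier → (vi).
That leaves (v) as the only ready step → (v).

(iii), (ii), (i), (iv), (vi), (v)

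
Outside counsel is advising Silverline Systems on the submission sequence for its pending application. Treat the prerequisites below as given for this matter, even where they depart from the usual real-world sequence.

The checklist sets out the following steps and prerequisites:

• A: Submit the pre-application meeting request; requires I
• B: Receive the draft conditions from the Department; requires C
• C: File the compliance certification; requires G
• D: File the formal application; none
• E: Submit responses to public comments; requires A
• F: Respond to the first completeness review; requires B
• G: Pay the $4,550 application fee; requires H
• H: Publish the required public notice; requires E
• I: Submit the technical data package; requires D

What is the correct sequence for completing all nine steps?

D I A E H G C B F

Only D has no prerequisites, so it is first.
Next only I has its prerequisites met → I.
A needed I, now all done → A.
That leaves E as the only ready step → E.
H is the only step now ready → H.
Next only G has its prerequisites met → G.
C needed G, now all done → C.
Next only B has its prerequisites met → B.
Next only F has its prerequisites met → F.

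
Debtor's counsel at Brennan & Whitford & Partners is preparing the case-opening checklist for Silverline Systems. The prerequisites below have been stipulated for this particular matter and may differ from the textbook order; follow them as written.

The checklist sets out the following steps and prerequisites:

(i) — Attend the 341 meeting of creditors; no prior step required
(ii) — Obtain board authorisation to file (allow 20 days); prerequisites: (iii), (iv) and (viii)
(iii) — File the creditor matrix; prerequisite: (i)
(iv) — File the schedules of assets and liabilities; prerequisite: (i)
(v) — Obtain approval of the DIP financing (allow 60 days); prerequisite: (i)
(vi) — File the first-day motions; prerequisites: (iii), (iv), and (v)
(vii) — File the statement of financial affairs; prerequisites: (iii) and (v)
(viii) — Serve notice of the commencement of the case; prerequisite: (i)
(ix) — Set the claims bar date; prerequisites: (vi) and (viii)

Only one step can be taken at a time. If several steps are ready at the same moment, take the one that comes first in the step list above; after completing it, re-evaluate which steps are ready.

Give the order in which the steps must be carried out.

(i), (iii), (iv), (v), (vi), (vii), (viii), (ii), (ix)

Only (i) has no prerequisites, so it is first.
Now (iii), (iv), (v) and (viii) have their prerequisites met. (iii) is listed earlier, so (iii) next.
(iv), (v) and (viii) are all available; (iv) is listed earlier → (iv).
Ready: (v) and (viii). (v) is listed earlier → (v).
(vi) and (vii) now also ready, so the ready set is {(vi), (vii), (viii)}; (vi) is listed earlier → (vi).
(vii) and (viii) are both available; (vii) is listed earlier → (vii).
(viii) needed (i), now all done → (viii).
Now (ii) and (ix) have their prerequisites met. (ii) is listed earlier, so (ii) next.
(ix) needed (vi) and (viii), now all done → (ix).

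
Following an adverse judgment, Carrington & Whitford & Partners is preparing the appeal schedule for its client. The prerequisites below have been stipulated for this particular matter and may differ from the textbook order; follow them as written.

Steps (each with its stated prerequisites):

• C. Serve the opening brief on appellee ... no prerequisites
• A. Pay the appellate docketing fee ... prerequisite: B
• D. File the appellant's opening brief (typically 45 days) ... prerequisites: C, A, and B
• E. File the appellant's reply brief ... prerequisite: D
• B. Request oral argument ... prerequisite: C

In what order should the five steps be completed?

C B A D E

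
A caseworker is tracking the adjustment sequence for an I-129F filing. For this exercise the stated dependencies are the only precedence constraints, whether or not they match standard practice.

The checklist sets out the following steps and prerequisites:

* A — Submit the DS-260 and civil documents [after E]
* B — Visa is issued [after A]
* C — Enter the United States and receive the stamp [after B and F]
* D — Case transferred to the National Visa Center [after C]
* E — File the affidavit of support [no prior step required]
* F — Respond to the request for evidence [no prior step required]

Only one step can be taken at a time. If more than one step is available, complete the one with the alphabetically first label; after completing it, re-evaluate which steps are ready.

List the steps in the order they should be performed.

Nothing is required for E and F. E has the earlier label → E first.
Now A and F have their prerequisites met. A has the earlier label, so A next.
Now B and F have their prerequisites met. B has the earlier label, so B next.
F is the only step now ready → F.
Next only C has its prerequisites met → C.
Next only D has its prerequisites met → D.

E → A → B → F → C → D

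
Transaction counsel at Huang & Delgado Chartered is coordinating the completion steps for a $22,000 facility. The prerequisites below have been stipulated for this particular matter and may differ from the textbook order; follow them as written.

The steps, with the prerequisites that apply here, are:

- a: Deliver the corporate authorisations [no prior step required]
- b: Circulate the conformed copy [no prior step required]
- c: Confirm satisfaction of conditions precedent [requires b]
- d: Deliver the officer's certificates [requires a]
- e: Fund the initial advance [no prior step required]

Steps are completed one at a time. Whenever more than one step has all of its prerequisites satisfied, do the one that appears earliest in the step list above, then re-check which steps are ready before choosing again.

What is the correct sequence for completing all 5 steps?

Nothing is required for a, b and e. a is listed earlier → a first.
Ready: b, d and e. b is listed earlier → b.
Now c, d and e have their prerequisites met. c is listed earlier, so c next.
Ready: d and e. d is listed earlier → d.
Next only e has its prerequisites met → e.

a, b, c, d, e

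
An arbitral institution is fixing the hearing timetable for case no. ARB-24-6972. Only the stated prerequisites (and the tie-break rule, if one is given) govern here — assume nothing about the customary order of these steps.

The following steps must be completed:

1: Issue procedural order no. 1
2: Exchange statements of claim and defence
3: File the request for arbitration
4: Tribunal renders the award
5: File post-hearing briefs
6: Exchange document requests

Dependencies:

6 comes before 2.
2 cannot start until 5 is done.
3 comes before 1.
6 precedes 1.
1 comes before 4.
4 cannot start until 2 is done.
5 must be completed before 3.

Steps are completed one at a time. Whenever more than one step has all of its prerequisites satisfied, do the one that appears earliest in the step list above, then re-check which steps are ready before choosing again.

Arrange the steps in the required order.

5, 3, 6, 1, 2, 4

Nothing is required for 5 and 6. 5 is listed earlier → 5 first.
Ready: 3 and 6. 3 is listed earlier → 3.
Next only 6 has its prerequisites met → 6.
Now 1 and 2 have their prerequisites met. 1 is listed earlier, so 1 next.
Next only 2 has its prerequisites met → 2.
4 is the only step now ready → 4.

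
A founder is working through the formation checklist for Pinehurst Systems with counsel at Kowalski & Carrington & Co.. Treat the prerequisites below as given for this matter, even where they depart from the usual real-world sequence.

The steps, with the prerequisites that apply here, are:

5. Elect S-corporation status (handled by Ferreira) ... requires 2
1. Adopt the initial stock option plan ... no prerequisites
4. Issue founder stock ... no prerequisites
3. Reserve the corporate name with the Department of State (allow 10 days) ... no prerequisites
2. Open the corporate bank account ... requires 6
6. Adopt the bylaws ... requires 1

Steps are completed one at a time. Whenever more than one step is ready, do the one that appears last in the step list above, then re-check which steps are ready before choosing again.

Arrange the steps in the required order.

Nothing is required for 3, 4 and 1. 3 is listed later → 3 first.
Now 4 and 1 have their prerequisites met. 4 is listed later, so 4 next.
Next only 1 has its prerequisites met → 1.
6 needed 1, now all done → 6.
That leaves 2 as the only ready step → 2.
5 needed 2, now all done → 5.

3, 4, 1, 6, 2, 5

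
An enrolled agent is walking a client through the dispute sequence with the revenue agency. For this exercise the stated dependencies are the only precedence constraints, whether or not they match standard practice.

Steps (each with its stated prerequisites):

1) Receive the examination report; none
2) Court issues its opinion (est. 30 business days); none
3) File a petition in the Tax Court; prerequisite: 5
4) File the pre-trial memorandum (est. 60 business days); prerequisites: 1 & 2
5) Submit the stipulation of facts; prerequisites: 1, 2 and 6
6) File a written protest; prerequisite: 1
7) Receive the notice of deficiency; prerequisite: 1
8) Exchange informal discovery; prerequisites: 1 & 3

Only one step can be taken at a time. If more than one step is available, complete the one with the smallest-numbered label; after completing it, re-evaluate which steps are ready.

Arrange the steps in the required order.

1 2 4 6 5 3 7 8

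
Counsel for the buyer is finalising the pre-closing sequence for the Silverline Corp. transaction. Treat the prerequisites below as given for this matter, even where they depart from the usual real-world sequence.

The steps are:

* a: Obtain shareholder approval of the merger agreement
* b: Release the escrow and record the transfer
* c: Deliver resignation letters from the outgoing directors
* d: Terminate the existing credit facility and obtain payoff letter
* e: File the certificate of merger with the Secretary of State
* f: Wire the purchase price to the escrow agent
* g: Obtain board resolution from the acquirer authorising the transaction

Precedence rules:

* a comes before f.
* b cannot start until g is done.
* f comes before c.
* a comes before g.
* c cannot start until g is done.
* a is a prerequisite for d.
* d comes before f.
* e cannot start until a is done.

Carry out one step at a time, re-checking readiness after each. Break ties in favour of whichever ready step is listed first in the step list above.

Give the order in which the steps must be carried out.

a d e f g b c

a has no prerequisites → a first.
Now d, e and g have their prerequisites met. d is listed earlier, so d next.
e, f and g are all available; e is listed earlier → e.
Ready: f and g. f is listed earlier → f.
Next only g has its prerequisites met → g.
Ready: b and c. b is listed earlier → b.
c needed f and g, now all done → c.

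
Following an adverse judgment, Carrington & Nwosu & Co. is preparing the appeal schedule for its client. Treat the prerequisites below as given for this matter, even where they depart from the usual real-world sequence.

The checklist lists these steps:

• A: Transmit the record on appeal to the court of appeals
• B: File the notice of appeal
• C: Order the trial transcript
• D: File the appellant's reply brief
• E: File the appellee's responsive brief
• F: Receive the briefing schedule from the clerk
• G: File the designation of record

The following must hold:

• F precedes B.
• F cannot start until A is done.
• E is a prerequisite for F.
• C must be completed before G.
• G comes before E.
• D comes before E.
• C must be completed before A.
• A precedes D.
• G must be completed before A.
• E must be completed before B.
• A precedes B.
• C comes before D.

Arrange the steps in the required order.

C G A D E F B

C is the only step with nothing outstanding, so it goes first.
G is the only step now ready → G.
Next only A has its prerequisites met → A.
Next only D has its prerequisites met → D.
E needed D and G, now all done → E.
That leaves F as the only ready step → F.
B needed A, E and F, now all done → B.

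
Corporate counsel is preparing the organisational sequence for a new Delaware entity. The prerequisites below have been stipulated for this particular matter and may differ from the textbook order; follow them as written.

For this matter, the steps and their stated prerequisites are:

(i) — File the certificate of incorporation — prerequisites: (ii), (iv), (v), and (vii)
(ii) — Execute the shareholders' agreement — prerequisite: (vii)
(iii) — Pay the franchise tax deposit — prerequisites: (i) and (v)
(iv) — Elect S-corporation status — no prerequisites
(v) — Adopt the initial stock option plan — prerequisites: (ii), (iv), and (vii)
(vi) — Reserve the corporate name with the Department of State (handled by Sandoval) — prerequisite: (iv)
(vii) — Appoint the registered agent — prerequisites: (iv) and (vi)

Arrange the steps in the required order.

Only (iv) has no prerequisites, so it is first.
(vi) is the only step now ready → (vi).
Next only (vii) has its prerequisites met → (vii).
That leaves (ii) as the only ready step → (ii).
(v) is the only step now ready → (v).
(i) needed (ii), (iv), (v) and (vii), now all done → (i).
That leaves (iii) as the only ready step → (iii).

(iv), (vi), (vii), (ii), (v), (i), (iii)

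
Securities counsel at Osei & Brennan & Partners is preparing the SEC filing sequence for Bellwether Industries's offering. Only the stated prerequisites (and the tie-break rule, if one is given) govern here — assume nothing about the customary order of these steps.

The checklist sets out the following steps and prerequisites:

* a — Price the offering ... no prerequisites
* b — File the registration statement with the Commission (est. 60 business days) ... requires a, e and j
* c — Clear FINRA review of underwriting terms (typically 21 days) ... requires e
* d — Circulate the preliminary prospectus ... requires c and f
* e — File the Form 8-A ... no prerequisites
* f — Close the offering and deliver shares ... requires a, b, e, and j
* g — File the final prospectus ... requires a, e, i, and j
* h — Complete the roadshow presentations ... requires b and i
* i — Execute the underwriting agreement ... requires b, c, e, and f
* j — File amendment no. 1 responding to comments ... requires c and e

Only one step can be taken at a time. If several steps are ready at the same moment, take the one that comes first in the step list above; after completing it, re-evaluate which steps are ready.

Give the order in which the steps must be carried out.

Nothing is required for a and e. a is listed earlier → a first.
Next only e has its prerequisites met → e.
c needed e, now all done → c.
That leaves j as the only ready step → j.
That leaves b as the only ready step → b.
That leaves f as the only ready step → f.
d and i are both available; d is listed earlier → d.
Next only i has its prerequisites met → i.
Ready: g and h. g is listed earlier → g.
h needed b and i, now all done → h.

a, e, c, j, b, f, d, i, g, h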